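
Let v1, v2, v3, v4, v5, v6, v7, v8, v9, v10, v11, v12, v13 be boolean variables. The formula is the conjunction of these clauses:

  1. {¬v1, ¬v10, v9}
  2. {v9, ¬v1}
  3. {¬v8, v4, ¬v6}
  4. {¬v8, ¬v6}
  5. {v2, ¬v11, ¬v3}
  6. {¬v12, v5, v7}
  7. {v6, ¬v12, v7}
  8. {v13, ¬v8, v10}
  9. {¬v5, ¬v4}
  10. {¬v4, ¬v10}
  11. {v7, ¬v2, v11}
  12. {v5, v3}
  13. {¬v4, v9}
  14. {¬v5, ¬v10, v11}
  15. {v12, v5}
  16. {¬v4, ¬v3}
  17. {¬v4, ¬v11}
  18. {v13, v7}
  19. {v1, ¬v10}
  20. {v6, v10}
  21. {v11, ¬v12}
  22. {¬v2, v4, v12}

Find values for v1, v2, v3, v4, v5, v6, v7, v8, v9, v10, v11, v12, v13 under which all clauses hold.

v1=True, v2=True, v3=True, v4=False, v5=False, v6=True, v7=True, v8=False, v9=True, v10=True, v11=True, v12=True, v13=False

v7 occurs only positively in the remaining clauses — set v7 = True.
Pure literal: v8 appears only negated; assign v8 = False.
Branch on v1: take v1 = True.
  then v9 is forced to True.
Set v2 = True and propagate.
Set v3 = True and propagate.
  then v4 is forced to False.
  then v12 is forced to True.
  then v11 is forced to True.
The remaining clauses are satisfied by v5 = False, v6 = True, v10 = True, v13 = False.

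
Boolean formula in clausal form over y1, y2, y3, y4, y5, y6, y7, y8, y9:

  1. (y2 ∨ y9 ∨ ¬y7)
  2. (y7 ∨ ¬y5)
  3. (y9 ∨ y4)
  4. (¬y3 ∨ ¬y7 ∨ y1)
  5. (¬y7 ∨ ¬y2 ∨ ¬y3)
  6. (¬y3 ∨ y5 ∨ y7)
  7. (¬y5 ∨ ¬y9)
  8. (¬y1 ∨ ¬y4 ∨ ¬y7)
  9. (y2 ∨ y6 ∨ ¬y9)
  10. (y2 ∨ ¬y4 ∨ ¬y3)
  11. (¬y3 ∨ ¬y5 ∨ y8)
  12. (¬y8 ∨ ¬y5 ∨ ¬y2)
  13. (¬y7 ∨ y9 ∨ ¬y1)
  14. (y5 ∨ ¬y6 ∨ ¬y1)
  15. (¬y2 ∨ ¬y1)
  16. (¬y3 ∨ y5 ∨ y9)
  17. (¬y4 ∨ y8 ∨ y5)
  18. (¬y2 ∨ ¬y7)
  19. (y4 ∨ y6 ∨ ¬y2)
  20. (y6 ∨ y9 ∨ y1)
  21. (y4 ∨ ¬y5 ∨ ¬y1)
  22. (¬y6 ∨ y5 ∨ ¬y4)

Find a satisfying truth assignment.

Pure literal: y3 appears only negated; assign y3 = False.
Try y1 = False.
For the remaining variables, y2 = False, y4 = False, y5 = False, y6 = True, y7 = False, y8 = False, y9 = True works.
Every clause has at least one true literal under this assignment.

y1=F, y2=F, y3=F, y4=F, y5=F, y6=T, y7=F, y8=F, y9=T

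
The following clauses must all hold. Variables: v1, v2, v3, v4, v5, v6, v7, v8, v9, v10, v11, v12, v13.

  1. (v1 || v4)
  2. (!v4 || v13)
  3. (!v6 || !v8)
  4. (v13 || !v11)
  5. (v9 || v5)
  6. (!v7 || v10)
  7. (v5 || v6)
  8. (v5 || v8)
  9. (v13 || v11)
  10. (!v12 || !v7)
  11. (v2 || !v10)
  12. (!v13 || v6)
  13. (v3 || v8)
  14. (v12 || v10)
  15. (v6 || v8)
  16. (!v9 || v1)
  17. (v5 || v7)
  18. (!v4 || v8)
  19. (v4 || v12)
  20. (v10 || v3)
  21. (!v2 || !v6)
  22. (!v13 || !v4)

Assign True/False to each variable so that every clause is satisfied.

v1 = True  v2 = False  v3 = True  v4 = False  v5 = True  v6 = True  v7 = False  v8 = False  v9 = False  v10 = False  v11 = False  v12 = True  v13 = True

v1 occurs only positively in the remaining clauses — set v1 = True.
Pure literal: v3 appears only positively; assign v3 = True.
Branch on v2: take v2 = False.
  then v10 is forced to False.
  then v7 is forced to False.
  then v12 is forced to True.
  then v5 is forced to True.
For the remaining variables, v4 = False, v6 = True, v8 = False, v9 = False, v11 = False, v13 = True works.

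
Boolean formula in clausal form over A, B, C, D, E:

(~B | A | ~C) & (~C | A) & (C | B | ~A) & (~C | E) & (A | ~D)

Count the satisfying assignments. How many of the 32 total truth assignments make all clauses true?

Case analysis on A and C:
  A=T, C=T: remaining (B,D,E) ∈ {(F,F,T); (F,T,T); (T,F,T); (T,T,T)} — 4.
  A=T, C=F: remaining (B,D,E) ∈ {(T,F,F); (T,F,T); (T,T,F); (T,T,T)} — 4.
  A=F, C=T: a clause becomes empty — 0.
  A=F, C=F: remaining (B,D,E) ∈ {(F,F,F); (F,F,T); (T,F,F); (T,F,T)} — 4.
Total: 4 + 4 + 0 + 4 = 12.

12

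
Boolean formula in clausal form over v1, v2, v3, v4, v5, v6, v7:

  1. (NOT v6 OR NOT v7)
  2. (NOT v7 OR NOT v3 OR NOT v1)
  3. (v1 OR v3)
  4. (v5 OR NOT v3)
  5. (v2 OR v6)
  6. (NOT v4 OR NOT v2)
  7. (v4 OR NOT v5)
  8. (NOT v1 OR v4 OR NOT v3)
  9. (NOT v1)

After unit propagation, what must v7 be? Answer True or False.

False

Unit clause (NOT v1) sets v1 = False.
(v1 OR v3) with v1 = False leaves only v3, so v3 = True.
In (NOT v3 OR v5), NOT v3 is now false; v5 must hold, so v5 = True.
(v4 OR NOT v5) with v5 = True leaves only v4, so v4 = True.
From (NOT v4 OR NOT v2) and v4 = True: v2 = False.
In (v2 OR v6), v2 is now false; v6 must hold, so v6 = True.
(NOT v7 OR NOT v6): since v6 = True, the clause reduces to (NOT v7). v7 = False.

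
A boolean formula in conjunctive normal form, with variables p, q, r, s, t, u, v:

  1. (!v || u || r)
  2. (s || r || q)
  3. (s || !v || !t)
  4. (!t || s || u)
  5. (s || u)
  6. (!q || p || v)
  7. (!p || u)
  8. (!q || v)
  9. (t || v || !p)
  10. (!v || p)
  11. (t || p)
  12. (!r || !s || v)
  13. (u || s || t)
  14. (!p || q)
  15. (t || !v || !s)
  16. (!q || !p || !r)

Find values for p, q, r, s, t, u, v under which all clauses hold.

Set p = False and propagate.
  then v is forced to False.
  then q is forced to False.
  then t is forced to True.
Try r = False.
  then s is forced to True.
u is now unconstrained; take u = False.

p=F, q=F, r=F, s=T, t=T, u=F, v=F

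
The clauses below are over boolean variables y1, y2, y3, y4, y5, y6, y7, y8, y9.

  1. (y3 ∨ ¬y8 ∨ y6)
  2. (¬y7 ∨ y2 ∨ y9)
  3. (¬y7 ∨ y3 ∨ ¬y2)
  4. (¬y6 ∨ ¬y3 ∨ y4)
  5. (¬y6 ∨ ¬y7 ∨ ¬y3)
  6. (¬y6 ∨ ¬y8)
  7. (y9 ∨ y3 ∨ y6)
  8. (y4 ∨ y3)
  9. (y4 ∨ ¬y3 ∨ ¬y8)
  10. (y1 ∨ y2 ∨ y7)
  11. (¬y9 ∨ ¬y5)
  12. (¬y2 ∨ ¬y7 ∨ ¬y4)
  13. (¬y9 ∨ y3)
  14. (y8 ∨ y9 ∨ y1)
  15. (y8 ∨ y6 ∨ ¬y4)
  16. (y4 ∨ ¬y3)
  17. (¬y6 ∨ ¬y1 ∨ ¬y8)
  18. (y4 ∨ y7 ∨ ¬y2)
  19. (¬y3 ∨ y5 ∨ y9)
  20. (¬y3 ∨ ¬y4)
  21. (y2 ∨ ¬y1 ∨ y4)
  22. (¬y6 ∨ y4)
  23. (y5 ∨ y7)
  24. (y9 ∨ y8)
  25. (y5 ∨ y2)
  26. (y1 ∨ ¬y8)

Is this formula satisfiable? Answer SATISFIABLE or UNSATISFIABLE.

UNSATISFIABLE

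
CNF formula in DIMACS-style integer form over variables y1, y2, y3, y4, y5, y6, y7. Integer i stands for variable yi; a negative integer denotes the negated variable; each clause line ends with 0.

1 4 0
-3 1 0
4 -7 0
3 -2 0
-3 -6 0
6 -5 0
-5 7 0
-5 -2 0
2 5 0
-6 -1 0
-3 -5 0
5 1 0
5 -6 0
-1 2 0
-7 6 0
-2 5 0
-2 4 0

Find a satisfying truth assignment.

y4 occurs only positively in the remaining clauses — set y4 = True.
Branch on y1: take y1 = False.
  then y3 is forced to False.
  then y2 is forced to False.
  then y5 is forced to True.
  then y6 is forced to True.
  then y7 is forced to True.

y1 = F, y2 = F, y3 = F, y4 = T, y5 = T, y6 = T, y7 = T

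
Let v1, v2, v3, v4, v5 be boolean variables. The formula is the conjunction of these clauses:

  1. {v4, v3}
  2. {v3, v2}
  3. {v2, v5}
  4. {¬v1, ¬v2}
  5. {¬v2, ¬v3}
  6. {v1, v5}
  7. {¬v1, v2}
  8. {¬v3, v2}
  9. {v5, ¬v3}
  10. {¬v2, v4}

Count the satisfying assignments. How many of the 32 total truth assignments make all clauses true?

1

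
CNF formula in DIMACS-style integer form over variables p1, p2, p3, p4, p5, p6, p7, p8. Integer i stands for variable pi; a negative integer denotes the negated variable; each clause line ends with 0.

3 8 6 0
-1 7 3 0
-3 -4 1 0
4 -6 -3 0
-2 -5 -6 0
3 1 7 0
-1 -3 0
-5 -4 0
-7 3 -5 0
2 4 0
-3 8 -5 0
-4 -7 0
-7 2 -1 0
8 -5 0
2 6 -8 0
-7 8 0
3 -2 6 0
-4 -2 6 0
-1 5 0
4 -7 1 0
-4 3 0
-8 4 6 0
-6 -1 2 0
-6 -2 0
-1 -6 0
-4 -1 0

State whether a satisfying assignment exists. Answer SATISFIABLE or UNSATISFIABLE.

Branch on p1: take p1 = False.
Set p2 = True and propagate.
  then p6 is forced to False.
  then p3 is forced to True.
  then p4 is forced to False.
  then p7 is forced to False.
  then p8 is forced to False.
  then p5 is forced to False.
So p1=False, p2=True, p3=True, p4=False, p5=False, p6=False, p7=False, p8=False is a satisfying assignment.

SATISFIABLE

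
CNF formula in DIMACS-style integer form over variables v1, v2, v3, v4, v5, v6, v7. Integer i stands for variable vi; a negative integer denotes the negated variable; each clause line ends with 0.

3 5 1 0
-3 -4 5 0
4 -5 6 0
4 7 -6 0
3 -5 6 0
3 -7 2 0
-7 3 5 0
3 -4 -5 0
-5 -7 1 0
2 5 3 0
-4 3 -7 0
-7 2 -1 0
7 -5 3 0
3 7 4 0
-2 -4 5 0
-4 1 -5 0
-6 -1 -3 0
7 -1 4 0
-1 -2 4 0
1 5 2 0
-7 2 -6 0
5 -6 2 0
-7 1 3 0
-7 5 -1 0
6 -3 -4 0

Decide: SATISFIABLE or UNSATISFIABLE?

SATISFIABLE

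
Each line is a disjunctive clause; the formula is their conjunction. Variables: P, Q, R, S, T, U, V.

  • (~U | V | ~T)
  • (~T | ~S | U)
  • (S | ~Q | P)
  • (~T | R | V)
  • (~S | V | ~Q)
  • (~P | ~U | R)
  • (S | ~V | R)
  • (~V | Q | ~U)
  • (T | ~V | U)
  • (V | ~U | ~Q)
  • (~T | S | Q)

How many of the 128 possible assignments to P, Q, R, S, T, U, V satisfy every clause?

Case analysis on V and U:
  V=T, U=T: T free; 4 ways for (P,Q,R,S) × 2^1 = 8.
  V=T, U=F: remaining (P,Q,R,S,T) ∈ {(T,T,T,F,T)} — 1.
  V=F, U=T: S free; 3 ways for (P,Q,R,T) × 2^1 = 6.
  V=F, U=F: 11 of the 32 assignments to (P,Q,R,S,T) work.
Total: 8 + 1 + 6 + 11 = 26.

26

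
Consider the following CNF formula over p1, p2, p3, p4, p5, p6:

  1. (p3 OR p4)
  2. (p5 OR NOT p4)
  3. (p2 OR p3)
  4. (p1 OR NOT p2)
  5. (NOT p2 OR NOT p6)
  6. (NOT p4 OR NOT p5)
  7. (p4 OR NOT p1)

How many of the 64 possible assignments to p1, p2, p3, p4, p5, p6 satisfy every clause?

4

The models are:
  p1=F p2=F p3=T p4=F p5=F p6=F
  p1=F p2=F p3=T p4=F p5=F p6=T
  p1=F p2=F p3=T p4=F p5=T p6=F
  p1=F p2=F p3=T p4=F p5=T p6=T
Count: 4.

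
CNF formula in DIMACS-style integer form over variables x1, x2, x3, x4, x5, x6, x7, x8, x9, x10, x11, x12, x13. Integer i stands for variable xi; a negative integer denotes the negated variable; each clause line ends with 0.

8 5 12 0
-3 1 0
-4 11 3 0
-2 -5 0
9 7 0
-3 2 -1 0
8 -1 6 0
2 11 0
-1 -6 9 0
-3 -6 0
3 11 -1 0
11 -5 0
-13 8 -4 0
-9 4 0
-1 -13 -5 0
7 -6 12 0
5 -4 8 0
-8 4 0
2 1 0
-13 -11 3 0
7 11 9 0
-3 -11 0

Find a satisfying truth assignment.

x1=False, x2=True, x3=False, x4=True, x5=False, x6=True, x7=True, x8=True, x9=True, x10=False, x11=True, x12=False, x13=False

Check each clause:
  1. {x8, x12, x5} — x8 is true.
  2. {¬x3, x1} — ¬x3 is true.
  3. {¬x4, x11, x3} — x11 is true.
  4. {¬x5, ¬x2} — ¬x5 is true.
  5. {x7, x9} — x9 is true.
  6. {¬x1, ¬x3, x2} — x2 is true.
  7. {¬x1, x6, x8} — x8 is true.
  8. {x2, x11} — x2 is true.
  9. {x9, ¬x1, ¬x6} — x9 is true.
  10. {¬x3, ¬x6} — ¬x3 is true.
  11. {¬x1, x3, x11} — x11 is true.
  12. {x11, ¬x5} — x11 is true.
  13. {¬x4, x8, ¬x13} — x8 is true.
  14. {¬x9, x4} — x4 is true.
  15. {¬x13, ¬x1, ¬x5} — ¬x5 is true.
  16. {¬x6, x12, x7} — x7 is true.
  17. {¬x4, x5, x8} — x8 is true.
  18. {x4, ¬x8} — x4 is true.
  19. {x2, x1} — x2 is true.
  20. {¬x11, x3, ¬x13} — ¬x13 is true.
  21. {x7, x11, x9} — x9 is true.
  22. {¬x11, ¬x3} — ¬x3 is true.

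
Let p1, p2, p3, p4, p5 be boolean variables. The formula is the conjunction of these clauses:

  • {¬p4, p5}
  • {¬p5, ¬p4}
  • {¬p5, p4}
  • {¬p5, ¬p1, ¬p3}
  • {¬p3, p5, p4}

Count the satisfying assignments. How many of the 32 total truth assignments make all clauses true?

Satisfying assignments:
  p1=F p2=F p3=F p4=F p5=F
  p1=F p2=T p3=F p4=F p5=F
  p1=T p2=F p3=F p4=F p5=F
  p1=T p2=T p3=F p4=F p5=F
Count: 4.

4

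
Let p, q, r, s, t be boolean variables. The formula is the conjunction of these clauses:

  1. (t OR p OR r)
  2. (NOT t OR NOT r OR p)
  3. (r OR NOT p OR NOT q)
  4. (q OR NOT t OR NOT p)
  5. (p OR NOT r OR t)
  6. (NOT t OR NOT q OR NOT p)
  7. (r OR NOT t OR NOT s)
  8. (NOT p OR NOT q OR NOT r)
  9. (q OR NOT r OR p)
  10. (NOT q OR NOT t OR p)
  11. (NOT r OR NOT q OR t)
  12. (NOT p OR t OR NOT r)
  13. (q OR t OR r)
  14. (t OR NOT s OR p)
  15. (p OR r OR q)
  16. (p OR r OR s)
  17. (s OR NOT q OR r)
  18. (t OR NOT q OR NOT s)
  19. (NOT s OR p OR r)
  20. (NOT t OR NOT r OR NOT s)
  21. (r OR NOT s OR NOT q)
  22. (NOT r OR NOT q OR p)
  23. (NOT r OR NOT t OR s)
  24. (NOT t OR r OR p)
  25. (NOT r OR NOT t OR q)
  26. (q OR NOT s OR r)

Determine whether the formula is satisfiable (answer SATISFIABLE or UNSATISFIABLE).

UNSATISFIABLE

r = True:
  t = True:
    propagation gives p=True, q=True; an empty clause results — contradiction.
  t = False:
    propagation gives p=True; an empty clause results — contradiction.
r = False:
  p = True:
    propagation gives q=False, t=False; an empty clause results — contradiction.
  p = False:
    propagation gives t=True; an empty clause results — contradiction.
Every branch closes, so no satisfying assignment exists.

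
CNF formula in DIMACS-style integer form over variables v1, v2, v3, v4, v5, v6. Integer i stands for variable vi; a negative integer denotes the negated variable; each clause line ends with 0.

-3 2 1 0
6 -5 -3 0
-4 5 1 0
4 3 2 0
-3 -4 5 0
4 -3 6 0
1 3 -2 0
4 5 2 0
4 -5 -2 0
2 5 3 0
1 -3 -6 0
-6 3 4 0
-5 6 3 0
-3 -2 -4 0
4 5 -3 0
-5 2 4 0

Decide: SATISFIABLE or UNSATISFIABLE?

SATISFIABLE

Try v1 = False.
Set v2 = False and propagate.
  then v3 is forced to False.
  then v4 is forced to True.
  then v5 is forced to True.
  then v6 is forced to True.
Every clause has at least one true literal under this assignment.
So v1=False, v2=False, v3=False, v4=True, v5=True, v6=True is a satisfying assignment.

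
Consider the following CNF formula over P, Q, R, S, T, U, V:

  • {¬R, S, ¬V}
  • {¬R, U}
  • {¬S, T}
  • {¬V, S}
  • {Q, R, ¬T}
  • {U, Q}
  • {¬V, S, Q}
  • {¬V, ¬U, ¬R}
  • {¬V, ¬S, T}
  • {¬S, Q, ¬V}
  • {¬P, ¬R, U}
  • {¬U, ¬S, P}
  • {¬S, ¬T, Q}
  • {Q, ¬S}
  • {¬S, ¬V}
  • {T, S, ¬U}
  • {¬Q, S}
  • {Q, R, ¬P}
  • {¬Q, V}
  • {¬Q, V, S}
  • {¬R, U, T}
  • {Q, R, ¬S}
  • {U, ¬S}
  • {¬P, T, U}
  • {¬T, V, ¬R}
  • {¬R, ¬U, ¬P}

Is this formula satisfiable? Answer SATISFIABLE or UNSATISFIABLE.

UNSATISFIABLE

S = True:
  propagation gives T=True, Q=True, V=False; an empty clause results — contradiction.
S = False:
  propagation gives V=False, Q=False, U=True, T=True; an empty clause results — contradiction.
Every branch closes, so no satisfying assignment exists.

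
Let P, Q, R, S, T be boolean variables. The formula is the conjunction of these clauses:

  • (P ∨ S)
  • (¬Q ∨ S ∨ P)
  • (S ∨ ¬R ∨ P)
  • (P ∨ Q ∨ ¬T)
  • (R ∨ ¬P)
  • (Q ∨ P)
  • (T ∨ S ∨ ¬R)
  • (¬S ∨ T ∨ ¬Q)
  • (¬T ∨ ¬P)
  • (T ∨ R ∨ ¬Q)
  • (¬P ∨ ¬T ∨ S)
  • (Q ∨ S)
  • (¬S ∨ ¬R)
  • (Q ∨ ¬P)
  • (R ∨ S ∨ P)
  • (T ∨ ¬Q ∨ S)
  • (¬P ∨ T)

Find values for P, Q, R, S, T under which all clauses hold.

P = False, Q = True, R = False, S = True, T = True

Try P = False.
  then S is forced to True.
  then Q is forced to True.
  then T is forced to True.
  then R is forced to False.
Every clause has at least one true literal under this assignment.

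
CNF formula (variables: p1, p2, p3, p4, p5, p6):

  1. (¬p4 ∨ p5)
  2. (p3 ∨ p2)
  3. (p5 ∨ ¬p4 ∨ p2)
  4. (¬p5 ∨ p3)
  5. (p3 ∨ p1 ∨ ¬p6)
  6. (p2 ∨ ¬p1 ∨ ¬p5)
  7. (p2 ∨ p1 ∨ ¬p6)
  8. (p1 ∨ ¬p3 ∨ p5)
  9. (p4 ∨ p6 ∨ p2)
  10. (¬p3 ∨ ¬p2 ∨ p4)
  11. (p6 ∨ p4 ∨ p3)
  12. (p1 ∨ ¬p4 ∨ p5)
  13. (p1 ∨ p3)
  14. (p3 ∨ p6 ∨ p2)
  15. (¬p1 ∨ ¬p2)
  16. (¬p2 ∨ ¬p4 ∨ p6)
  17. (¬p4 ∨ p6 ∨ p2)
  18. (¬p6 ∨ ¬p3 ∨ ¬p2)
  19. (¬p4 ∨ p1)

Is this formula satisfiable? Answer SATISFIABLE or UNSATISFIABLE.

SATISFIABLE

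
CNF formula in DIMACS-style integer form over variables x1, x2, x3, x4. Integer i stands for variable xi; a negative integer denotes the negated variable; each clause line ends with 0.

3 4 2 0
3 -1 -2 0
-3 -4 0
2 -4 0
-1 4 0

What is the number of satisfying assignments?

4

The models are:
  x1=F x2=F x3=T x4=F
  x1=F x2=T x3=F x4=F
  x1=F x2=T x3=F x4=T
  x1=F x2=T x3=T x4=F
Count: 4.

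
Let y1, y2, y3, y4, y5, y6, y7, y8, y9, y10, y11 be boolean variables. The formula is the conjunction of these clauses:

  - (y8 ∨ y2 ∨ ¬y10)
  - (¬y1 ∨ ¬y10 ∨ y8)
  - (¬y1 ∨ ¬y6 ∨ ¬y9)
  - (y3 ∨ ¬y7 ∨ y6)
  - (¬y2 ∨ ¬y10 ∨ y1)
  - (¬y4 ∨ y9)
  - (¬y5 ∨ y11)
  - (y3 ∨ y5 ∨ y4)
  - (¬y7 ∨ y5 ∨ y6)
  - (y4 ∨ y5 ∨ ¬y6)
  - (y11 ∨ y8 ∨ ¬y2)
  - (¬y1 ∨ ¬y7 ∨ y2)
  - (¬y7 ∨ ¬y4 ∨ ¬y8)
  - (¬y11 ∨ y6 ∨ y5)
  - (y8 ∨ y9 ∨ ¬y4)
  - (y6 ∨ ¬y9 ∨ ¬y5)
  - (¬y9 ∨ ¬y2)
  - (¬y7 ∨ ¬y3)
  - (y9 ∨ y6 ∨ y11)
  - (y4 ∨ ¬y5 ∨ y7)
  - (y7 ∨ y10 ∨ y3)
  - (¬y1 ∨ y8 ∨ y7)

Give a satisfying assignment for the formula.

y1 = 0, y2 = 0, y3 = 0, y4 = 1, y5 = 0, y6 = 1, y7 = 1, y8 = 0, y9 = 1, y10 = 0, y11 = 0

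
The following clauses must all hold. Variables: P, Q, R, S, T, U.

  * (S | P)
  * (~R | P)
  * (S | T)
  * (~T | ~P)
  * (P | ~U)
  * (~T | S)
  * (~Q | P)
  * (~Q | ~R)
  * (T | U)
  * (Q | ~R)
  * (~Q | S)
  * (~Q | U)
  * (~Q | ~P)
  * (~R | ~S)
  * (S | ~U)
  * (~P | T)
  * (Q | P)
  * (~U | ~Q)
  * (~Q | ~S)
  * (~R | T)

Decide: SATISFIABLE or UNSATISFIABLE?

UNSATISFIABLE

Q = True:
  propagation gives P=True; an empty clause results — contradiction.
Q = False:
  propagation gives R=False, P=True, T=False; an empty clause results — contradiction.
Every branch closes, so no satisfying assignment exists.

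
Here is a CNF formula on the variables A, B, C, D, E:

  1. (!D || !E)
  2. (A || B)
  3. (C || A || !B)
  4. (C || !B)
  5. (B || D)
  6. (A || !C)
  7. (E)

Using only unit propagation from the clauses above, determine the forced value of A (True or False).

(E) stands alone — E = True.
(!D || !E): since E = True, the clause reduces to (!D). D = False.
From (B || D) and D = False: B = True.
In (C || !B), !B is now false; C must hold, so C = True.
(A || !C) with C = True leaves only A, so A = True.

True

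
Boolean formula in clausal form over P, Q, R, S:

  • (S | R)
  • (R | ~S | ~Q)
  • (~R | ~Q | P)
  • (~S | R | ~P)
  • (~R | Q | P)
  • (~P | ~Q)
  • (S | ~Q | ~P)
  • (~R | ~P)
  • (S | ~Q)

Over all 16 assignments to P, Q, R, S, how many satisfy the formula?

Satisfying assignments:
  P=F Q=F R=F S=T
That's 1 in total.

1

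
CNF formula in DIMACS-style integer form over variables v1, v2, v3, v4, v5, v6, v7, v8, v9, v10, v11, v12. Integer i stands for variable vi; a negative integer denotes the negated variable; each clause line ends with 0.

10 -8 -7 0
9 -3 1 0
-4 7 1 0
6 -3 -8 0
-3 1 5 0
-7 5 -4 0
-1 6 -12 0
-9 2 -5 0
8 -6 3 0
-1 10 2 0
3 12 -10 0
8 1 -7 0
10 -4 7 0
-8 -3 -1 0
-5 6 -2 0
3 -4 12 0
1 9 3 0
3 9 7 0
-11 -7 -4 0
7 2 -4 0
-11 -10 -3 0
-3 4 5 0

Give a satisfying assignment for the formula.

v1 = True, v2 = True, v3 = True, v4 = False, v5 = True, v6 = True, v7 = False, v8 = False, v9 = True, v10 = False, v11 = False, v12 = True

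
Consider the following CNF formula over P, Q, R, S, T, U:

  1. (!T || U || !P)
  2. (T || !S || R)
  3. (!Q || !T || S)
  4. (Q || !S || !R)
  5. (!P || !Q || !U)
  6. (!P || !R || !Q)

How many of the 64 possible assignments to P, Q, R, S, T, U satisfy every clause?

Split on Q, then P.
  Q=1, P=1: remaining (R,S,T,U) ∈ {(0,0,0,0)} — 1.
  Q=1, P=0: U free; 5 ways for (R,S,T) × 2^1 = 10.
  Q=0, P=1: 7 of the 16 assignments to (R,S,T,U) work.
  Q=0, P=0: U free; 5 ways for (R,S,T) × 2^1 = 10.
Total: 1 + 10 + 7 + 10 = 28.

28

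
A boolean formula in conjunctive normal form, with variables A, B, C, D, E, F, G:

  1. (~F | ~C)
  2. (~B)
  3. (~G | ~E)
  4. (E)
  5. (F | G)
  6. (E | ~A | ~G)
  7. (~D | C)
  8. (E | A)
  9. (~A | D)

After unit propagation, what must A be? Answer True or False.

(~B) is a unit clause: B = False.
(E) stands alone — E = True.
(~E | ~G): since E = True, the clause reduces to (~G). G = False.
(F | G) with G = False leaves only F, so F = True.
In (~F | ~C), ~F is now false; ~C must hold, so C = False.
In (C | ~D), C is now false; ~D must hold, so D = False.
(D | ~A) with D = False leaves only ~A, so A = False.

False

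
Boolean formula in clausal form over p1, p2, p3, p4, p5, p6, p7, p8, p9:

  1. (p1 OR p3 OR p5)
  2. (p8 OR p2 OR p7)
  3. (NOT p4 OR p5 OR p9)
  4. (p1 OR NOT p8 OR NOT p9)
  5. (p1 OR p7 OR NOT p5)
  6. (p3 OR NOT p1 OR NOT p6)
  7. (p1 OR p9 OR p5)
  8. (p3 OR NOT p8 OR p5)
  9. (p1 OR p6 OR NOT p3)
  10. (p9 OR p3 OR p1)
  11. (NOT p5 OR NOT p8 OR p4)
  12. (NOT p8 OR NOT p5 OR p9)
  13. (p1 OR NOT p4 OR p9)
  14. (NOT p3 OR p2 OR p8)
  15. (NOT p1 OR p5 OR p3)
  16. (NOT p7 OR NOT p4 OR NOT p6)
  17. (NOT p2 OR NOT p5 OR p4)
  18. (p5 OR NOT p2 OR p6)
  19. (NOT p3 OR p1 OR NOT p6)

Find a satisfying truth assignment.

p1=True, p2=True, p3=True, p4=False, p5=False, p6=True, p7=False, p8=True, p9=True

Branch on p1: take p1 = True.
The remaining clauses are satisfied by p2 = True, p3 = True, p4 = False, p5 = False, p6 = True, p7 = False, p8 = True, p9 = True.
Check each clause:
  1. (p3 OR p5 OR p1) — p1 is true.
  2. (p8 OR p7 OR p2) — p8 is true.
  3. (p5 OR p9 OR NOT p4) — p9 is true.
  4. (p1 OR NOT p9 OR NOT p8) — p1 is true.
  5. (NOT p5 OR p1 OR p7) — p1 is true.
  6. (NOT p6 OR p3 OR NOT p1) — p3 is true.
  7. (p9 OR p1 OR p5) — p1 is true.
  8. (p5 OR NOT p8 OR p3) — p3 is true.
  9. (NOT p3 OR p6 OR p1) — p1 is true.
  10. (p3 OR p1 OR p9) — p1 is true.
  11. (NOT p8 OR NOT p5 OR p4) — NOT p5 is true.
  12. (NOT p8 OR p9 OR NOT p5) — p9 is true.
  13. (p1 OR NOT p4 OR p9) — p1 is true.
  14. (p8 OR p2 OR NOT p3) — p8 is true.
  15. (p3 OR p5 OR NOT p1) — p3 is true.
  16. (NOT p7 OR NOT p6 OR NOT p4) — NOT p7 is true.
  17. (NOT p5 OR p4 OR NOT p2) — NOT p5 is true.
  18. (p6 OR p5 OR NOT p2) — p6 is true.
  19. (p1 OR NOT p3 OR NOT p6) — p1 is true.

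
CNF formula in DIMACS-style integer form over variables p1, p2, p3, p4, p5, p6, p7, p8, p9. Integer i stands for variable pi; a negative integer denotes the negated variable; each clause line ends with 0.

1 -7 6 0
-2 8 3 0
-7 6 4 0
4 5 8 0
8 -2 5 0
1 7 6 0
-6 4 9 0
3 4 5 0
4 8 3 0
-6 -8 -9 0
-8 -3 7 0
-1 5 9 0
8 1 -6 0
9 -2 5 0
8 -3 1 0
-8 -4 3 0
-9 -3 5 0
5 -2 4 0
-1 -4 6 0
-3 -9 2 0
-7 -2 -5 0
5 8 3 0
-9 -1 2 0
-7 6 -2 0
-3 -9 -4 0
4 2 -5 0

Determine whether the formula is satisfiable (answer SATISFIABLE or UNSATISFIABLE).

Branch on p1: take p1 = True.
The remaining clauses are satisfied by p2 = False, p3 = True, p4 = True, p5 = True, p6 = True, p7 = True, p8 = True, p9 = False.
Every clause has at least one true literal under this assignment.
So p1=True, p2=False, p3=True, p4=True, p5=True, p6=True, p7=True, p8=True, p9=False is a satisfying assignment.

SATISFIABLE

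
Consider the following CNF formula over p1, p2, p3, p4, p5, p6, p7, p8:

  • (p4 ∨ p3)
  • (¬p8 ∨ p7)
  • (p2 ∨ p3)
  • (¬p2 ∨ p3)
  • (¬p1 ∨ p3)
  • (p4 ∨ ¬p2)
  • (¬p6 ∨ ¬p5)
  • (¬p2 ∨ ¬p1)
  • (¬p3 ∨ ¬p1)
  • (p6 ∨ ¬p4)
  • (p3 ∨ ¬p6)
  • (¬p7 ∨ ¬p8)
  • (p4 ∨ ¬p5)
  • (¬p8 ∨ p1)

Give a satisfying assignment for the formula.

p1 = False, p2 = False, p3 = True, p4 = True, p5 = False, p6 = True, p7 = False, p8 = False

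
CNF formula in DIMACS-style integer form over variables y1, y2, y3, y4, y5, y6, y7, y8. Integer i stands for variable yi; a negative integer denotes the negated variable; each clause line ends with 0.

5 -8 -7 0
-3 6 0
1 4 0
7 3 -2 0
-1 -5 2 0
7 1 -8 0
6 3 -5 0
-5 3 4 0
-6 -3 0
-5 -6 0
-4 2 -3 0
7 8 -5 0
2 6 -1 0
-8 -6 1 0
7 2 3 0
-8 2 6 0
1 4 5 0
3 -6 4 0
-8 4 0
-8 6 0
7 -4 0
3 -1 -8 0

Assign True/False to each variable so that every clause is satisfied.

Set y1 = True and propagate.
Set y2 = True and propagate.
Branch on y3: take y3 = False.
  then y7 is forced to True.
  then y8 is forced to False.
The remaining clauses are satisfied by y4 = False, y5 = False, y6 = False.
Every clause has at least one true literal under this assignment.
Check each clause:
  1. (¬y7 ∨ y5 ∨ ¬y8) — ¬y8 is true.
  2. (y6 ∨ ¬y3) — ¬y3 is true.
  3. (y4 ∨ y1) — y1 is true.
  4. (¬y2 ∨ y7 ∨ y3) — y7 is true.
  5. (y2 ∨ ¬y5 ∨ ¬y1) — y2 is true.
  6. (y1 ∨ y7 ∨ ¬y8) — ¬y8 is true.
  7. (¬y5 ∨ y3 ∨ y6) — ¬y5 is true.
  8. (¬y5 ∨ y3 ∨ y4) — ¬y5 is true.
  9. (¬y3 ∨ ¬y6) — ¬y6 is true.
  10. (¬y5 ∨ ¬y6) — ¬y6 is true.
  11. (y2 ∨ ¬y3 ∨ ¬y4) — y2 is true.
  12. (¬y5 ∨ y8 ∨ y7) — ¬y5 is true.
  13. (y6 ∨ y2 ∨ ¬y1) — y2 is true.
  14. (¬y8 ∨ ¬y6 ∨ y1) — ¬y8 is true.
  15. (y7 ∨ y2 ∨ y3) — y2 is true.
  16. (y2 ∨ ¬y8 ∨ y6) — ¬y8 is true.
  17. (y5 ∨ y4 ∨ y1) — y1 is true.
  18. (y3 ∨ ¬y6 ∨ y4) — ¬y6 is true.
  19. (y4 ∨ ¬y8) — ¬y8 is true.
  20. (y6 ∨ ¬y8) — ¬y8 is true.
  21. (¬y4 ∨ y7) — ¬y4 is true.
  22. (y3 ∨ ¬y8 ∨ ¬y1) — ¬y8 is true.

y1=T, y2=T, y3=F, y4=F, y5=F, y6=F, y7=T, y8=F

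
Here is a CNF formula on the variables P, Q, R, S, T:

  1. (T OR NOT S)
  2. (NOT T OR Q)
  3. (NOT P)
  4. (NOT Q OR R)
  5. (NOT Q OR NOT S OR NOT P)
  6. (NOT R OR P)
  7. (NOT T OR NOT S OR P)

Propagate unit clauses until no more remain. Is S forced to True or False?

False

Unit clause (NOT P) sets P = False.
In (P OR NOT R), P is now false; NOT R must hold, so R = False.
(R OR NOT Q) with R = False leaves only NOT Q, so Q = False.
(NOT T OR Q) with Q = False leaves only NOT T, so T = False.
(NOT S OR T) with T = False leaves only NOT S, so S = False.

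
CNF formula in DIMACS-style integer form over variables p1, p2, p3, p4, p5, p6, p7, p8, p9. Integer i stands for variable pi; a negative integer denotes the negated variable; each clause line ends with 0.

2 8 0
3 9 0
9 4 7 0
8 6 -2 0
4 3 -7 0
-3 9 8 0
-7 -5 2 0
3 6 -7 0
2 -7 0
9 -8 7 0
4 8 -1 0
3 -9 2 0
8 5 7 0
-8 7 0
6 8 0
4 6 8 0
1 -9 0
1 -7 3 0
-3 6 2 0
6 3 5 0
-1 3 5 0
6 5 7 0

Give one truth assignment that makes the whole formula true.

p1=True, p2=True, p3=True, p4=False, p5=True, p6=True, p7=True, p8=True, p9=True

Pure literal: p6 appears only positively; assign p6 = True.
Try p1 = True.
For the remaining variables, p2 = True, p3 = True, p4 = False, p5 = True, p7 = True, p8 = True, p9 = True works.
Every clause has at least one true literal under this assignment.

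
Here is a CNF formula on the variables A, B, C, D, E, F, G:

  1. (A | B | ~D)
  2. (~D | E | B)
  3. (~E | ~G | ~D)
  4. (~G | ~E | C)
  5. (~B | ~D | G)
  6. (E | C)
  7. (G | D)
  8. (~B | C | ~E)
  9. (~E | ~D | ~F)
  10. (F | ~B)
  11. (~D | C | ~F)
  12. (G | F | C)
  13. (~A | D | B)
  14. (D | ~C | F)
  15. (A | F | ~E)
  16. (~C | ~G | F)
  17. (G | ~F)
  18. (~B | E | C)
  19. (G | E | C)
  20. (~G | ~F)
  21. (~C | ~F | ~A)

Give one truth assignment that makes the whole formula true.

A=T, B=F, C=T, D=T, E=T, F=F, G=F

Set A = True and propagate.
Try B = False.
  then D is forced to True.
  then E is forced to True.
  then G is forced to False.
  then F is forced to False.
  then C is forced to True.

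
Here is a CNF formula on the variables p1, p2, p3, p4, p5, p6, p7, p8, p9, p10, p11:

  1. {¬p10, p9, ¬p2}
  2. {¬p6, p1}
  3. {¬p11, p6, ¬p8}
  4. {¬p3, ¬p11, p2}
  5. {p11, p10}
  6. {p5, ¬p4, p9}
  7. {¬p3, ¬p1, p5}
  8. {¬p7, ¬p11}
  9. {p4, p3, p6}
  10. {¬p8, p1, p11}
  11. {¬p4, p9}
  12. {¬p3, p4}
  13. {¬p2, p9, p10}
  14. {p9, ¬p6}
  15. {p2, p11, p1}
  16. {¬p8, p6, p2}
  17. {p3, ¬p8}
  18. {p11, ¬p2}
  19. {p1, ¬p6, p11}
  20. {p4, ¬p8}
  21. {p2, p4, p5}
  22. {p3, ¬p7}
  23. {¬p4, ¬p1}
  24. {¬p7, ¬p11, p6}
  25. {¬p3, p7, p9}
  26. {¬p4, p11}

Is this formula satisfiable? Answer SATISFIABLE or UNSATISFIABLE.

SATISFIABLE

Pure literal: p8 appears only negated; assign p8 = False.
Pure literal: p9 appears only positively; assign p9 = True.
Try p1 = False.
  then p6 is forced to False.
Try p2 = False.
  then p11 is forced to True.
  then p3 is forced to False.
  then p7 is forced to False.
  then p4 is forced to True.
p5, p10 are now unconstrained; take p5 = False, p10 = True.
Every clause has at least one true literal under this assignment.
So p1=F  p2=F  p3=F  p4=T  p5=F  p6=F  p7=F  p8=F  p9=T  p10=T  p11=T is a satisfying assignment.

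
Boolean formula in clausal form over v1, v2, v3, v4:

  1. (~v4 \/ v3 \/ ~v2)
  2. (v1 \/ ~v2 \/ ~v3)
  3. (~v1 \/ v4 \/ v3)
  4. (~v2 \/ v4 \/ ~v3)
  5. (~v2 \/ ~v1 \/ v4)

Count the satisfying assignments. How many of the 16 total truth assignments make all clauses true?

9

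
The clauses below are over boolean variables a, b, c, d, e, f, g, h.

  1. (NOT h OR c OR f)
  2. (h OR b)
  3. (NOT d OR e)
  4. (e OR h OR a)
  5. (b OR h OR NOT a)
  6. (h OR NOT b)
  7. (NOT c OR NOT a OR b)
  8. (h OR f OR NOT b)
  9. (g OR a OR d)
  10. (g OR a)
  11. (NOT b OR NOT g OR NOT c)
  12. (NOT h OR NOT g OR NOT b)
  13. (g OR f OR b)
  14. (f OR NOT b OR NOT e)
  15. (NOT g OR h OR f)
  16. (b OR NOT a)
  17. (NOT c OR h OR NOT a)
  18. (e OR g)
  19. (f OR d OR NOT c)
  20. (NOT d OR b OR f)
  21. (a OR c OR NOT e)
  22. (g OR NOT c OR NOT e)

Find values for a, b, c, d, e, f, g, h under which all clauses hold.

a = T, b = T, c = F, d = T, e = T, f = T, g = F, h = T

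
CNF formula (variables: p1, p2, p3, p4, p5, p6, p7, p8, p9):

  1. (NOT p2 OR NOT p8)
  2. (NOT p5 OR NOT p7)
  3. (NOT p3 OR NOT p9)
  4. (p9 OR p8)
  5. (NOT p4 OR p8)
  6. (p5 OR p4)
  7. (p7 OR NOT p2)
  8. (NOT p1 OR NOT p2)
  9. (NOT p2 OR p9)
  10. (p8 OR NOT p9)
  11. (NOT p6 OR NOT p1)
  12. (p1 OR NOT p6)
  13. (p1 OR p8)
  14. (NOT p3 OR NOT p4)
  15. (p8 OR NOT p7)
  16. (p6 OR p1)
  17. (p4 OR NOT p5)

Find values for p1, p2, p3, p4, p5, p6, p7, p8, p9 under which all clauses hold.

p1 = 1  p2 = 0  p3 = 0  p4 = 1  p5 = 0  p6 = 0  p7 = 0  p8 = 1  p9 = 1

Check each clause:
  1. (NOT p8 OR NOT p2) — NOT p2 is true.
  2. (NOT p5 OR NOT p7) — NOT p7 is true.
  3. (NOT p3 OR NOT p9) — NOT p3 is true.
  4. (p8 OR p9) — p8 is true.
  5. (NOT p4 OR p8) — p8 is true.
  6. (p4 OR p5) — p4 is true.
  7. (p7 OR NOT p2) — NOT p2 is true.
  8. (NOT p1 OR NOT p2) — NOT p2 is true.
  9. (p9 OR NOT p2) — p9 is true.
  10. (NOT p9 OR p8) — p8 is true.
  11. (NOT p6 OR NOT p1) — NOT p6 is true.
  12. (NOT p6 OR p1) — p1 is true.
  13. (p1 OR p8) — p8 is true.
  14. (NOT p3 OR NOT p4) — NOT p3 is true.
  15. (NOT p7 OR p8) — p8 is true.
  16. (p6 OR p1) — p1 is true.
  17. (NOT p5 OR p4) — NOT p5 is true.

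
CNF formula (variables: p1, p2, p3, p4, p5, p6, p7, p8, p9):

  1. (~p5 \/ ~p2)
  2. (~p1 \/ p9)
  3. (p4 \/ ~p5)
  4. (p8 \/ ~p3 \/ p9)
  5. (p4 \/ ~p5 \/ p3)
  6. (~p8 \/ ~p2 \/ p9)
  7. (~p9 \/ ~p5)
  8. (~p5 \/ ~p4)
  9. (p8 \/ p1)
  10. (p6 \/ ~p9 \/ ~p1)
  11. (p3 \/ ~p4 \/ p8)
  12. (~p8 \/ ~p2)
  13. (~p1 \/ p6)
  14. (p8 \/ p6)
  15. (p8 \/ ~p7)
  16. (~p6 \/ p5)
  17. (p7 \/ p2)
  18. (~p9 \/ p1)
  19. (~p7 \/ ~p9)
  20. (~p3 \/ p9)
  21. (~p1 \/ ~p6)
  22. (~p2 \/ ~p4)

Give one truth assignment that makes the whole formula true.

Branch on p1: take p1 = False.
  then p8 is forced to True.
  then p2 is forced to False.
  then p7 is forced to True.
  then p9 is forced to False.
  then p3 is forced to False.
Set p4 = True and propagate.
  then p5 is forced to False.
  then p6 is forced to False.
Every clause has at least one true literal under this assignment.

p1=F, p2=F, p3=F, p4=T, p5=F, p6=F, p7=T, p8=T, p9=F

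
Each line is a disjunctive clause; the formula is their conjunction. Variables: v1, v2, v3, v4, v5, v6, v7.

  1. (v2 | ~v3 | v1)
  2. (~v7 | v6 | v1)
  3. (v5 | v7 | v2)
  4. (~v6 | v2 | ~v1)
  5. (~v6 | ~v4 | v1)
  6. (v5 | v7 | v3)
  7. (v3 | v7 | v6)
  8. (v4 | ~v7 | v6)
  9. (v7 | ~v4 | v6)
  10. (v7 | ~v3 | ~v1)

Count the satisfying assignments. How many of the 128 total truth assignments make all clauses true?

30

Case analysis on v7 and v6:
  v7=T, v6=T: v5 free; 7 ways for (v1,v2,v3,v4) × 2^1 = 14.
  v7=T, v6=F: forces v1=T; v4=T; v2, v3, v5 free → 2^3 = 8.
  v7=F, v6=T: 6 of the 32 assignments to (v1,v2,v3,v4,v5) work.
  v7=F, v6=F: remaining (v1,v2,v3,v4,v5) ∈ {(F,T,T,F,F); (F,T,T,F,T)} — 2.
Total: 14 + 8 + 6 + 2 = 30.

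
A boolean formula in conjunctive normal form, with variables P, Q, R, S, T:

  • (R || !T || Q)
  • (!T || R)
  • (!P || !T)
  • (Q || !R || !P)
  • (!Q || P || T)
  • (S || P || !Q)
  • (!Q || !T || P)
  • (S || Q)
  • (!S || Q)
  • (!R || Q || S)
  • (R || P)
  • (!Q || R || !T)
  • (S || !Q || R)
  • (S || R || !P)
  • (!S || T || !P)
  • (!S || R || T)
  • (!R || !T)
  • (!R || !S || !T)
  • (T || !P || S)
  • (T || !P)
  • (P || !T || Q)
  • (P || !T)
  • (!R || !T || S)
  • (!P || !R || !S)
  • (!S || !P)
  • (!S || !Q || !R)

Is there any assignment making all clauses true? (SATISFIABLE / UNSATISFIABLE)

UNSATISFIABLE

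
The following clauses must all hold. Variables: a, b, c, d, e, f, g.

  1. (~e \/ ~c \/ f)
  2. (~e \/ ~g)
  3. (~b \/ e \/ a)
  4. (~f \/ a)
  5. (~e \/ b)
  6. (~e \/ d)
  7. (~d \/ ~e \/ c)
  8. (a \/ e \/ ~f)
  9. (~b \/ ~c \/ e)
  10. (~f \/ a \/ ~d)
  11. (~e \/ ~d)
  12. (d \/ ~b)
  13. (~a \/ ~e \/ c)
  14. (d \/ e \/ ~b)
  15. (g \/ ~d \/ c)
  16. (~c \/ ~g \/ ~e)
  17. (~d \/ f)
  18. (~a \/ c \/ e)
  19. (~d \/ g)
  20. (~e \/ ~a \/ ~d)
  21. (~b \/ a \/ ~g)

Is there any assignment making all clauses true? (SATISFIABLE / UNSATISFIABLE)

SATISFIABLE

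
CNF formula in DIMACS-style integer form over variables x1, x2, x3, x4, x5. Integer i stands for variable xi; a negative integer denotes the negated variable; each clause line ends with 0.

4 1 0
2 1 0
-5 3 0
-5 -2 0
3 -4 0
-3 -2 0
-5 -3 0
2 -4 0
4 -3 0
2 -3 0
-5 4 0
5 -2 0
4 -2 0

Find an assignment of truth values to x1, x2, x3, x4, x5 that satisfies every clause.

Pure literal: x1 appears only positively; assign x1 = True.
Set x2 = False and propagate.
  then x4 is forced to False.
  then x3 is forced to False.
  then x5 is forced to False.
Every clause has at least one true literal under this assignment.

x1=True  x2=False  x3=False  x4=False  x5=False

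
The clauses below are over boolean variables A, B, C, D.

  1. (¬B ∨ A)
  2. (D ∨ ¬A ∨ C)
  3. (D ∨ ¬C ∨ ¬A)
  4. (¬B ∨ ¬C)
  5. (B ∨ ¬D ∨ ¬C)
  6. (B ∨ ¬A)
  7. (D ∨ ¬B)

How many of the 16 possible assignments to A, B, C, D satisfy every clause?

4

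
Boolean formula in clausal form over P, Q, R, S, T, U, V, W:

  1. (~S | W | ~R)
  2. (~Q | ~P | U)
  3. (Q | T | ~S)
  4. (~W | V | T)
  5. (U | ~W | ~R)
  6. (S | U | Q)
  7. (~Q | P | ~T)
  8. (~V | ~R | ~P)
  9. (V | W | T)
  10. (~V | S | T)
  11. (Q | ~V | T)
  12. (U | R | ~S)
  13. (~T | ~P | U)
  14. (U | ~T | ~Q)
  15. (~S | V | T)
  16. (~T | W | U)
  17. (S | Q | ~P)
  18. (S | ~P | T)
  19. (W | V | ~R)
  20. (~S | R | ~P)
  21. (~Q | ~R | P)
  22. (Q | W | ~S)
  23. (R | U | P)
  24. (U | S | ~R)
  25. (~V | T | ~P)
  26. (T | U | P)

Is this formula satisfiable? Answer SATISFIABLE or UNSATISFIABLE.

SATISFIABLE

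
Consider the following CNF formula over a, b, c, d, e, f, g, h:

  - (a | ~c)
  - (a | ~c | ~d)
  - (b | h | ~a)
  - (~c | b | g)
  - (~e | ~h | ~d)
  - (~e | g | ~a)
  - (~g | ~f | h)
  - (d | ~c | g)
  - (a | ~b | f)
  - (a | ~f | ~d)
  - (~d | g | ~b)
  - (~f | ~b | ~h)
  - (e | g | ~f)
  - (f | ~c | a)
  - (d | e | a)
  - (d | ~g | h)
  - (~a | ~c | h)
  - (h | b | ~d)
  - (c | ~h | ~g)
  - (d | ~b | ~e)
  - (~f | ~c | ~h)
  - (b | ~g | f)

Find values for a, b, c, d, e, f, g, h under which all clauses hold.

a=True  b=True  c=False  d=True  e=False  f=False  g=True  h=False

Check each clause:
  1. (a | ~c) — a is true.
  2. (a | ~d | ~c) — a is true.
  3. (~a | b | h) — b is true.
  4. (g | b | ~c) — b is true.
  5. (~d | ~e | ~h) — ~h is true.
  6. (~e | g | ~a) — ~e is true.
  7. (~f | ~g | h) — ~f is true.
  8. (g | ~c | d) — d is true.
  9. (a | ~b | f) — a is true.
  10. (~d | a | ~f) — a is true.
  11. (~b | g | ~d) — g is true.
  12. (~h | ~b | ~f) — ~h is true.
  13. (g | e | ~f) — ~f is true.
  14. (a | f | ~c) — a is true.
  15. (e | a | d) — a is true.
  16. (d | h | ~g) — d is true.
  17. (~c | ~a | h) — ~c is true.
  18. (~d | h | b) — b is true.
  19. (c | ~g | ~h) — ~h is true.
  20. (~e | d | ~b) — ~e is true.
  21. (~h | ~c | ~f) — ~h is true.
  22. (~g | f | b) — b is true.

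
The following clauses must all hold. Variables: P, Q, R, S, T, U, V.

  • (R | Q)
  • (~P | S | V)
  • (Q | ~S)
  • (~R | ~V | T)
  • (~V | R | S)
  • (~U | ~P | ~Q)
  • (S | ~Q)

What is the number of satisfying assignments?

29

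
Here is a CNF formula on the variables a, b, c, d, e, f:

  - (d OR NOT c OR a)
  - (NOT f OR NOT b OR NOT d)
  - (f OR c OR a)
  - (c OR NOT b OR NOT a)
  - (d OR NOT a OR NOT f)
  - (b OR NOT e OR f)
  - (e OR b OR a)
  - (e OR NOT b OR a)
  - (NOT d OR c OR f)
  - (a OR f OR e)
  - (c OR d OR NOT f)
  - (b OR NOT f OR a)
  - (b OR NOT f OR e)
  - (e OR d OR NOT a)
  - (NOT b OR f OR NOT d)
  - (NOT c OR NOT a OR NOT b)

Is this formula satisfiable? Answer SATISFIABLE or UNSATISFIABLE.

SATISFIABLE

Set a = True and propagate.
Set b = False and propagate.
Set c = True and propagate.
The remaining clauses are satisfied by d = True, e = True, f = True.
So a = True, b = False, c = True, d = True, e = True, f = True is a satisfying assignment.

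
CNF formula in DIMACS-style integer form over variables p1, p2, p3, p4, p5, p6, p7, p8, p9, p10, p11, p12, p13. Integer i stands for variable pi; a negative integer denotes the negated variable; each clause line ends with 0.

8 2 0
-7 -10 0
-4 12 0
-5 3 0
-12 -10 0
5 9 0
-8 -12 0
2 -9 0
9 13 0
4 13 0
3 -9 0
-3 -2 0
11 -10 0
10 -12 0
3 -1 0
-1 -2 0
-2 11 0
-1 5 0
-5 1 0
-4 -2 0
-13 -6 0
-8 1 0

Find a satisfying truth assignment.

p1 = True  p2 = False  p3 = True  p4 = False  p5 = True  p6 = False  p7 = False  p8 = True  p9 = False  p10 = False  p11 = False  p12 = False  p13 = True

Pure literal: p6 appears only negated; assign p6 = False.
p7 occurs only negated in the remaining clauses — set p7 = False.
Set p1 = True and propagate.
  then p3 is forced to True.
  then p2 is forced to False.
  then p8 is forced to True.
  then p12 is forced to False.
  then p4 is forced to False.
  then p9 is forced to False.
  then p5 is forced to True.
  then p13 is forced to True.
For the remaining variables, p10 = False, p11 = False works.
Every clause has at least one true literal under this assignment.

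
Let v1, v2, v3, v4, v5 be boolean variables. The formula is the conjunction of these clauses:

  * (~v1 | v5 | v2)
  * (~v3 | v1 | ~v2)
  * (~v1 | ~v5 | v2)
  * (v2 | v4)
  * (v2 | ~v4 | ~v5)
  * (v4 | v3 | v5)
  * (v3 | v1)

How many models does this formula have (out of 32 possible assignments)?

The models are:
  v1=F v2=F v3=T v4=T v5=F
  v1=T v2=T v3=F v4=F v5=T
  v1=T v2=T v3=F v4=T v5=F
  v1=T v2=T v3=F v4=T v5=T
  v1=T v2=T v3=T v4=F v5=F
  v1=T v2=T v3=T v4=F v5=T
  v1=T v2=T v3=T v4=T v5=F
  v1=T v2=T v3=T v4=T v5=T
Count: 8.

8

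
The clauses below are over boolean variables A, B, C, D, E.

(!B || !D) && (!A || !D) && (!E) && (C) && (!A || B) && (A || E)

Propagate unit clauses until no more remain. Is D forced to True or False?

Unit clause (!E) sets E = False.
(C) is a unit clause: C = True.
From (E || A) and E = False: A = True.
(!D || !A): since A = True, the clause reduces to (!D). D = False.

False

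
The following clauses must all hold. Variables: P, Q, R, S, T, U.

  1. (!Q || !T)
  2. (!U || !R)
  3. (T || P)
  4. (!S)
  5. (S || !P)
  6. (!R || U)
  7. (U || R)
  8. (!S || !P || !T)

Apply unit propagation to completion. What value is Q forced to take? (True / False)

(!S) is a unit clause: S = False.
In (S || !P), S is now false; !P must hold, so P = False.
From (T || P) and P = False: T = True.
From (!Q || !T) and T = True: Q = False.

False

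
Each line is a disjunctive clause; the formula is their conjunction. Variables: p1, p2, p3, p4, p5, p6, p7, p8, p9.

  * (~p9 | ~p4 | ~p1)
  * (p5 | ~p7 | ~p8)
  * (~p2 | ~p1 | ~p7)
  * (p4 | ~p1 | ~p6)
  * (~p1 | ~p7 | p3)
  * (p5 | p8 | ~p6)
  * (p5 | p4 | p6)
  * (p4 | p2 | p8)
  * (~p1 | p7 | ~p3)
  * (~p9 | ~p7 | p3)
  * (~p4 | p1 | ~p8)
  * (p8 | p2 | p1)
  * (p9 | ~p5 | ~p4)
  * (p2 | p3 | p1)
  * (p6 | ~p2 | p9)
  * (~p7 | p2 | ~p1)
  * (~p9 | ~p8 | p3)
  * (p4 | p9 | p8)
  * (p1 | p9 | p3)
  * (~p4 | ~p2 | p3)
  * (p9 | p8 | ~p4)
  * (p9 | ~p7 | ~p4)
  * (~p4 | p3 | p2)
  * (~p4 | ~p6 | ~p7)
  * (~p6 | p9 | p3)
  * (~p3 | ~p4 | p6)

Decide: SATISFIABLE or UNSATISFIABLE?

Set p1 = False and propagate.
Set p2 = True and propagate.
Set p3 = False and propagate.
  then p9 is forced to True.
  then p7 is forced to False.
  then p8 is forced to False.
  then p4 is forced to False.
The remaining clauses are satisfied by p5 = True, p6 = True.
So p1=F  p2=T  p3=F  p4=F  p5=T  p6=T  p7=F  p8=F  p9=T is a satisfying assignment.

SATISFIABLE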